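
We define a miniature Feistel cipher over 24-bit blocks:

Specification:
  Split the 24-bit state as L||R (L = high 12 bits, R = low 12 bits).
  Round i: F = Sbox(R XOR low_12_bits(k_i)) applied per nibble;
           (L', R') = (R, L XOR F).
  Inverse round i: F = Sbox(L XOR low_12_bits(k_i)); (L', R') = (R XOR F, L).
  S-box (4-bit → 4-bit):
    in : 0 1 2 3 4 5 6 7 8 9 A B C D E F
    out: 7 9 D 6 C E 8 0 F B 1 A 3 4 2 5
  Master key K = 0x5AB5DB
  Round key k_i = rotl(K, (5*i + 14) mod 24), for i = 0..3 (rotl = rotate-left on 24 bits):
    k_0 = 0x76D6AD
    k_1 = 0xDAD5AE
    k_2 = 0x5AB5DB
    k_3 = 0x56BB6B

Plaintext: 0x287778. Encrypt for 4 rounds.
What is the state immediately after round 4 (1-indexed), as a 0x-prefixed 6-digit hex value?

s_0 = plaintext = 0x287778
s_1 = Round(s_0, k_0) = 0x778BC9
s_2 = Round(s_1, k_1) = 0xBC95F8
s_3 = Round(s_2, k_2) = 0x5F8C1F
s_4 = Round(s_3, k_3) = 0xC1F5F4

0xC1F5F4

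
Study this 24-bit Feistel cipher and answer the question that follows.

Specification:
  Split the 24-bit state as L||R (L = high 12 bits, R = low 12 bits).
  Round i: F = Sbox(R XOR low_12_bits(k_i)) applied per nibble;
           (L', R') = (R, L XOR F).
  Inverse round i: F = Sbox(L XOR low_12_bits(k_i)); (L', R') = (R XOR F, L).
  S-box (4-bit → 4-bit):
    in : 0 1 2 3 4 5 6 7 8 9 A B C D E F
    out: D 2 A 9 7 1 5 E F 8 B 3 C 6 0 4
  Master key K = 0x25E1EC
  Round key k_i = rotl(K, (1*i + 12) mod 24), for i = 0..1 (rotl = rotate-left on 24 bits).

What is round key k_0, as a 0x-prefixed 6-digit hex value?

0x1EC25E

K = 0x25E1EC
k_0 = rotl(K, (1*0+12) mod 24) = rotl(K, 12) = 0x1EC25E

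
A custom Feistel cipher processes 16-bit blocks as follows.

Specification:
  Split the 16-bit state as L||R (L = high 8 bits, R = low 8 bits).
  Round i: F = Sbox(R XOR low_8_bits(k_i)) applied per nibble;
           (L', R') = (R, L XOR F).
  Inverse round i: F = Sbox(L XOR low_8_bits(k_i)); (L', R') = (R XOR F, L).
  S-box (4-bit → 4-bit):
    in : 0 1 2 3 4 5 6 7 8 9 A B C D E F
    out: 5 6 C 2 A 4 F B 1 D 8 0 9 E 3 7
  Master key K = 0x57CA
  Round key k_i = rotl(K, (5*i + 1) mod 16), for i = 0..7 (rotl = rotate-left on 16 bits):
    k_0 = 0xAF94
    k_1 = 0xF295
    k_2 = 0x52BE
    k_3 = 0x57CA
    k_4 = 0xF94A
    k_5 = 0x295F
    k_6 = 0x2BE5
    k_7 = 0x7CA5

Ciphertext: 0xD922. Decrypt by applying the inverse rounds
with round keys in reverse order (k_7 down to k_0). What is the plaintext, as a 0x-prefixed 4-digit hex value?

s_0 = ciphertext = 0xD922
s_1 = InvRound(s_0, k_7) = 0x9BD9
s_2 = InvRound(s_1, k_6) = 0x6A9B
s_3 = InvRound(s_2, k_5) = 0xBF6A
s_4 = InvRound(s_3, k_4) = 0x1EBF
s_5 = InvRound(s_4, k_3) = 0x551E
s_6 = InvRound(s_5, k_2) = 0x2E55
s_7 = InvRound(s_6, k_1) = 0x552E
s_8 = InvRound(s_7, k_0) = 0xB855

0xB855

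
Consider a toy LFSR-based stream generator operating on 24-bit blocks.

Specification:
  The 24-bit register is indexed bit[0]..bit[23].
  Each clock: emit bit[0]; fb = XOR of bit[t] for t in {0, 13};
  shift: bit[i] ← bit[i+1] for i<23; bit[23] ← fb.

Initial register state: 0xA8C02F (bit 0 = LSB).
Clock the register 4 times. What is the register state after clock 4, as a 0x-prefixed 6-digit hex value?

reg_0 = 0xA8C02F
clock 1: out=1, reg = 0xD46017
clock 2: out=1, reg = 0x6A300B
clock 3: out=1, reg = 0x351805
clock 4: out=1, reg = 0x9A8C02

0x9A8C02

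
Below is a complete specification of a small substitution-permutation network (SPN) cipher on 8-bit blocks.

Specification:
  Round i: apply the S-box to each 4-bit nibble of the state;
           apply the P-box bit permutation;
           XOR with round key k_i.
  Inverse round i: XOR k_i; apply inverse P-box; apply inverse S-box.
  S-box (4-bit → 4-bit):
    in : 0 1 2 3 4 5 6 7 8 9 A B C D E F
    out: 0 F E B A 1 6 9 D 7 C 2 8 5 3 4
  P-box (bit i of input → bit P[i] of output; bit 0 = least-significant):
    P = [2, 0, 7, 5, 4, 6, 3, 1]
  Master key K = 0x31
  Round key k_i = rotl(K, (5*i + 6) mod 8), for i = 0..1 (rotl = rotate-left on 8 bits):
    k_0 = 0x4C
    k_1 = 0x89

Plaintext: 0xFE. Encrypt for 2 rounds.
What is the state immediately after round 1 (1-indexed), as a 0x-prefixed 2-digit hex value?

0x41

s_0 = plaintext = 0xFE
s_1 = Round(s_0, k_0) = 0x41
s_2 = Round(s_1, k_1) = 0x6E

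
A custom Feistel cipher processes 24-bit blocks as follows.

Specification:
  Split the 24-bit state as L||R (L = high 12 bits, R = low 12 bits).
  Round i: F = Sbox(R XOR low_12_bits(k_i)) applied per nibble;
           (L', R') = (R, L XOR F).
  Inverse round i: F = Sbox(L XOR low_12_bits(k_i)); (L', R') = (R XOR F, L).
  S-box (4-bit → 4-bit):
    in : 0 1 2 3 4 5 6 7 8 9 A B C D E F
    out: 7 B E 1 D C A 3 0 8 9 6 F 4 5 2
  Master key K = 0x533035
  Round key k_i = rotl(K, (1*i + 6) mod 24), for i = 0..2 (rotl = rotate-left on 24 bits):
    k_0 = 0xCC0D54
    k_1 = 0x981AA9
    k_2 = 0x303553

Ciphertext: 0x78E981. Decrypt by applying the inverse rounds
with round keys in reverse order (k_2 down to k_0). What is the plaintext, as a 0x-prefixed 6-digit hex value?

s_0 = ciphertext = 0x78E981
s_1 = InvRound(s_0, k_2) = 0x7C578E
s_2 = InvRound(s_1, k_1) = 0x3217C5
s_3 = InvRound(s_2, k_0) = 0x2F9321

0x2F9321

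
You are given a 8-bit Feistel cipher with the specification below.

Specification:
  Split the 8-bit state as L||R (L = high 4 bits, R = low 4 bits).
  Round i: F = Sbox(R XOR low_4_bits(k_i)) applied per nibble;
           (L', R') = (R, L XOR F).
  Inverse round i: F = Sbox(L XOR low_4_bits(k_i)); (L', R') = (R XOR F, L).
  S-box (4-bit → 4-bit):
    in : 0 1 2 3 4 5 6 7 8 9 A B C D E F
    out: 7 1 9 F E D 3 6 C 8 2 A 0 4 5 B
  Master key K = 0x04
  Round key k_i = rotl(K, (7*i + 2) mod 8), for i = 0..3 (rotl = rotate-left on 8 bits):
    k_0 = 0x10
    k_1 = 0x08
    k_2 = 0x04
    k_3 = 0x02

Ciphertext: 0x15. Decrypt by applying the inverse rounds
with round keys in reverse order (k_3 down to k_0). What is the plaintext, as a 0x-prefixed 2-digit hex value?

0x6A

s_0 = ciphertext = 0x15
s_1 = InvRound(s_0, k_3) = 0xA1
s_2 = InvRound(s_1, k_2) = 0x4A
s_3 = InvRound(s_2, k_1) = 0xA4
s_4 = InvRound(s_3, k_0) = 0x6A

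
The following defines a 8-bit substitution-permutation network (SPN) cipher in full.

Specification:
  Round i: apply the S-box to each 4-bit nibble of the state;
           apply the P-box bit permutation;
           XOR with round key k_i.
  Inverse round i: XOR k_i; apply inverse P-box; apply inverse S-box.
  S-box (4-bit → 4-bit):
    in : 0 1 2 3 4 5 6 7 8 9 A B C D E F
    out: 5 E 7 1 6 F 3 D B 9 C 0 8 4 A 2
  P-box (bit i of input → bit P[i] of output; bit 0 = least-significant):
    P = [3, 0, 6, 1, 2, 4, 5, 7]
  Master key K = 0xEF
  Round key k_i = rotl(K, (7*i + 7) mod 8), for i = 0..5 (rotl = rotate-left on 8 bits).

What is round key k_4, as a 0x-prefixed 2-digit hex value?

K = 0xEF
k_0 = rotl(K, (7*0+7) mod 8) = rotl(K, 7) = 0xF7
k_1 = rotl(K, (7*1+7) mod 8) = rotl(K, 6) = 0xFB
k_2 = rotl(K, (7*2+7) mod 8) = rotl(K, 5) = 0xFD
k_3 = rotl(K, (7*3+7) mod 8) = rotl(K, 4) = 0xFE
k_4 = rotl(K, (7*4+7) mod 8) = rotl(K, 3) = 0x7F

0x7F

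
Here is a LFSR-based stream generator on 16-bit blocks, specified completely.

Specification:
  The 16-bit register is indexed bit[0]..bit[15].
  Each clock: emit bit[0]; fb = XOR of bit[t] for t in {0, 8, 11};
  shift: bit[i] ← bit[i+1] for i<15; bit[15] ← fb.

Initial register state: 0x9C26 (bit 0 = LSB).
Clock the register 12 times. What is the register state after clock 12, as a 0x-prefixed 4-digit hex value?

reg_0 = 0x9C26
clock 1: out=0, reg = 0xCE13
clock 2: out=1, reg = 0x6709
clock 3: out=1, reg = 0x3384
clock 4: out=0, reg = 0x99C2
clock 5: out=0, reg = 0x4CE1
clock 6: out=1, reg = 0x2670
clock 7: out=0, reg = 0x1338
clock 8: out=0, reg = 0x899C
clock 9: out=0, reg = 0x44CE
clock 10: out=0, reg = 0x2267
clock 11: out=1, reg = 0x9133
clock 12: out=1, reg = 0x4899

0x4899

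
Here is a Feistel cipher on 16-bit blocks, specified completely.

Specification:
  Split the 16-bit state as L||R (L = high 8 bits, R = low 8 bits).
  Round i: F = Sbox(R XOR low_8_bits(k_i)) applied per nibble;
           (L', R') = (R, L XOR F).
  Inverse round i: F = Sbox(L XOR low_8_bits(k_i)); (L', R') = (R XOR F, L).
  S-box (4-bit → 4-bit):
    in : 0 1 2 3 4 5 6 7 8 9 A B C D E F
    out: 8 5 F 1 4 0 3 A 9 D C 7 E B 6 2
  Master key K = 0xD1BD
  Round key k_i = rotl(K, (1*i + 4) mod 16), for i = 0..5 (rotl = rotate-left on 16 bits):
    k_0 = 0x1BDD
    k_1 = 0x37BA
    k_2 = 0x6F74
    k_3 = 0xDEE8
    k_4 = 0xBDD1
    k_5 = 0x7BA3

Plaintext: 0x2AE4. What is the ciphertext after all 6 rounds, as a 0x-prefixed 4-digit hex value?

s_0 = plaintext = 0x2AE4
s_1 = Round(s_0, k_0) = 0xE437
s_2 = Round(s_1, k_1) = 0x377F
s_3 = Round(s_2, k_2) = 0x7FB0
s_4 = Round(s_3, k_3) = 0xB076
s_5 = Round(s_4, k_4) = 0x767A
s_6 = Round(s_5, k_5) = 0x7ACB

0x7ACB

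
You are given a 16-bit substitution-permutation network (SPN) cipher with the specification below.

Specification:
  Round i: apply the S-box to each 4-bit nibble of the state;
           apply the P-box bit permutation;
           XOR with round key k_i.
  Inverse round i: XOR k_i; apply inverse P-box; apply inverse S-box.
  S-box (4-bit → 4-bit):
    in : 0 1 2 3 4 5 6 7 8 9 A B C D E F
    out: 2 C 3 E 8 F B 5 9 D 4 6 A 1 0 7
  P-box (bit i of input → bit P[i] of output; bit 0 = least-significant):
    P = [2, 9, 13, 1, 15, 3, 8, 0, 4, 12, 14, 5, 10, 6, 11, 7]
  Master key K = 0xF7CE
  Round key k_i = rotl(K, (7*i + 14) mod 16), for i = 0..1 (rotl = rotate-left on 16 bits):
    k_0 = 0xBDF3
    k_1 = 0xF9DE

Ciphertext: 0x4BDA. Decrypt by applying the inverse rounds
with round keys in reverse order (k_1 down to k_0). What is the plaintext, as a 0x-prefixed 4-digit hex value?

s_0 = ciphertext = 0x4BDA
s_1 = InvRound(s_0, k_1) = 0xE0DF
s_2 = InvRound(s_1, k_0) = 0x73BD

0x73BD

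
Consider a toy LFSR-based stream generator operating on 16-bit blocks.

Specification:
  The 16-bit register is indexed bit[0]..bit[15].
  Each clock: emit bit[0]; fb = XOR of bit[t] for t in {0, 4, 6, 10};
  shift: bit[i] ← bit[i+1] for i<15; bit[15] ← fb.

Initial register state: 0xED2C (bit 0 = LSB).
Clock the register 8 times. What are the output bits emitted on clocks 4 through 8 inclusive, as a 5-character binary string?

10100

reg_0 = 0xED2C
clock 1: out=0, reg = 0xF696
clock 2: out=0, reg = 0x7B4B
clock 3: out=1, reg = 0x3DA5
clock 4: out=1, reg = 0x1ED2
clock 5: out=0, reg = 0x8F69
clock 6: out=1, reg = 0xC7B4
clock 7: out=0, reg = 0x63DA
clock 8: out=0, reg = 0x31ED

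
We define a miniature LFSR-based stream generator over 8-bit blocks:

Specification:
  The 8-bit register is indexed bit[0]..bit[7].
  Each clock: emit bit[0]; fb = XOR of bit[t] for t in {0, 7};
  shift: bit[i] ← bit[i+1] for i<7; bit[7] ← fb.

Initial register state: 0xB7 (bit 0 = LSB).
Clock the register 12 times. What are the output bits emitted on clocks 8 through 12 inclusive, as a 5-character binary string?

10100

reg_0 = 0xB7
clock 1: out=1, reg = 0x5B
clock 2: out=1, reg = 0xAD
clock 3: out=1, reg = 0x56
clock 4: out=0, reg = 0x2B
clock 5: out=1, reg = 0x95
clock 6: out=1, reg = 0x4A
clock 7: out=0, reg = 0x25
clock 8: out=1, reg = 0x92
clock 9: out=0, reg = 0xC9
clock 10: out=1, reg = 0x64
clock 11: out=0, reg = 0x32
clock 12: out=0, reg = 0x19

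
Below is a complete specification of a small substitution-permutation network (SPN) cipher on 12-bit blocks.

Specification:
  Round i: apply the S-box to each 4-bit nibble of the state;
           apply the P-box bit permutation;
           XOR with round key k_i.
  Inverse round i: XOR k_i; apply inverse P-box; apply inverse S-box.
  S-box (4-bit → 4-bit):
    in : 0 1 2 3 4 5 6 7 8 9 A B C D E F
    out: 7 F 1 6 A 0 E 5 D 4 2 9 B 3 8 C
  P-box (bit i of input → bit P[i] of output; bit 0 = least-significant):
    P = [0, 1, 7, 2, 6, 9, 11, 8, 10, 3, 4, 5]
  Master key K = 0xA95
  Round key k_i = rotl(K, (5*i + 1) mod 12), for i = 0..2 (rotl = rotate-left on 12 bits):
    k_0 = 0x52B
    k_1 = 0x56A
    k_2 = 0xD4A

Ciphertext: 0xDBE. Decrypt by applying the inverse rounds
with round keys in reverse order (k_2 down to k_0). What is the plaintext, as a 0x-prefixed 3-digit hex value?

0xE55

s_0 = ciphertext = 0xDBE
s_1 = InvRound(s_0, k_2) = 0xF2F
s_2 = InvRound(s_1, k_1) = 0x50B
s_3 = InvRound(s_2, k_0) = 0xE55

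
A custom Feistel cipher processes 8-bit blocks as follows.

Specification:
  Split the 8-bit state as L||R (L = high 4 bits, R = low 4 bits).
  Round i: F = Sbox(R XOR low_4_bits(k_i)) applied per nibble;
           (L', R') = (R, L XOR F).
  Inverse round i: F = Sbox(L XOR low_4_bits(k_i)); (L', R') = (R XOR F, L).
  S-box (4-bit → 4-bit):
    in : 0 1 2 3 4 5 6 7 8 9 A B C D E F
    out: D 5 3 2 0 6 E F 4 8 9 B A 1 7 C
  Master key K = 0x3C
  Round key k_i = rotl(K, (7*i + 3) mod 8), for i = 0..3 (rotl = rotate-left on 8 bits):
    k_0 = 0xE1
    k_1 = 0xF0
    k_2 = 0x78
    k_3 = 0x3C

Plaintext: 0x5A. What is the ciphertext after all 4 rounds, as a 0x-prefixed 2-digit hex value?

s_0 = plaintext = 0x5A
s_1 = Round(s_0, k_0) = 0xAE
s_2 = Round(s_1, k_1) = 0xED
s_3 = Round(s_2, k_2) = 0xD8
s_4 = Round(s_3, k_3) = 0x8D

0x8D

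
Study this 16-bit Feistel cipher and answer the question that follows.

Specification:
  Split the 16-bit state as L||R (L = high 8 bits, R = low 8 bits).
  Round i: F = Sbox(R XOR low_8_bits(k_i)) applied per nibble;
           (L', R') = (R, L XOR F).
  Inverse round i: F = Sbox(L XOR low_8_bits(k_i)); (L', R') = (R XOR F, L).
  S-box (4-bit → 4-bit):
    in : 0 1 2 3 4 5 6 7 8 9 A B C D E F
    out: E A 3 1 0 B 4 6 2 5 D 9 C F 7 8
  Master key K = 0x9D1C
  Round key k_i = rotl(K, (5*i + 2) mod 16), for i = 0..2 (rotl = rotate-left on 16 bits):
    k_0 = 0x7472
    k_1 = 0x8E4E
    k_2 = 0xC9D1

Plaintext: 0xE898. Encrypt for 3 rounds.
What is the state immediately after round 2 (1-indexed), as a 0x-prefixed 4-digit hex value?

0x9561

s_0 = plaintext = 0xE898
s_1 = Round(s_0, k_0) = 0x9895
s_2 = Round(s_1, k_1) = 0x9561
s_3 = Round(s_2, k_2) = 0x610B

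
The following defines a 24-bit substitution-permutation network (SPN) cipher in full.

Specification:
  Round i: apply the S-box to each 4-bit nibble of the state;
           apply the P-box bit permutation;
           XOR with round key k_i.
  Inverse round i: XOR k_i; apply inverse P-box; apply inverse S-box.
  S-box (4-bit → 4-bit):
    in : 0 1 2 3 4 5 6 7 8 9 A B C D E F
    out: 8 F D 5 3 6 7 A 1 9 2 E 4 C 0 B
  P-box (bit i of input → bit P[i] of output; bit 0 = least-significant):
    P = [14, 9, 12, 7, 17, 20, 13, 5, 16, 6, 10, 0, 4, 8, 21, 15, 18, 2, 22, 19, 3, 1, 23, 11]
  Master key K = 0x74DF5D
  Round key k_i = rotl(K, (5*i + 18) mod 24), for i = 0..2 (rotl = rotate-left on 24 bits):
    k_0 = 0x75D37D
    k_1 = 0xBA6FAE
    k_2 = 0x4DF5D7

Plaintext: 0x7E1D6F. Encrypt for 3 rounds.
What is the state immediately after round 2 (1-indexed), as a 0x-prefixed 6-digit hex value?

0x926BB0

s_0 = plaintext = 0x7E1D6F
s_1 = Round(s_0, k_0) = 0x473CEE
s_2 = Round(s_1, k_1) = 0x926BB0
s_3 = Round(s_2, k_2) = 0x31D82E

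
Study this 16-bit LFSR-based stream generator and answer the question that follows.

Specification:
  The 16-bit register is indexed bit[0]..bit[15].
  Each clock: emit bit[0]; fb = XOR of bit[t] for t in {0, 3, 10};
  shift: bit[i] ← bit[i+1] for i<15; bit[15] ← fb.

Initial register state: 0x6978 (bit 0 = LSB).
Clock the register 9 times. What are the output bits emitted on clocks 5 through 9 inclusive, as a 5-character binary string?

11101

reg_0 = 0x6978
clock 1: out=0, reg = 0xB4BC
clock 2: out=0, reg = 0x5A5E
clock 3: out=0, reg = 0xAD2F
clock 4: out=1, reg = 0xD697
clock 5: out=1, reg = 0x6B4B
clock 6: out=1, reg = 0x35A5
clock 7: out=1, reg = 0x1AD2
clock 8: out=0, reg = 0x0D69
clock 9: out=1, reg = 0x86B4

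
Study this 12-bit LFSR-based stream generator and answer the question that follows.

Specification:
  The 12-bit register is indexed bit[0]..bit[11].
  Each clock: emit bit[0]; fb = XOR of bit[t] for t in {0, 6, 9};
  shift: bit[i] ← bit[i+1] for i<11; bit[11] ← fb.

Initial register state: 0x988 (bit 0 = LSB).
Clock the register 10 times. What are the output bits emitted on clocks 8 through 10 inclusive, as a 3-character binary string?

110

reg_0 = 0x988
clock 1: out=0, reg = 0x4C4
clock 2: out=0, reg = 0xA62
clock 3: out=0, reg = 0x531
clock 4: out=1, reg = 0xA98
clock 5: out=0, reg = 0xD4C
clock 6: out=0, reg = 0xEA6
clock 7: out=0, reg = 0xF53
clock 8: out=1, reg = 0xFA9
clock 9: out=1, reg = 0x7D4
clock 10: out=0, reg = 0x3EA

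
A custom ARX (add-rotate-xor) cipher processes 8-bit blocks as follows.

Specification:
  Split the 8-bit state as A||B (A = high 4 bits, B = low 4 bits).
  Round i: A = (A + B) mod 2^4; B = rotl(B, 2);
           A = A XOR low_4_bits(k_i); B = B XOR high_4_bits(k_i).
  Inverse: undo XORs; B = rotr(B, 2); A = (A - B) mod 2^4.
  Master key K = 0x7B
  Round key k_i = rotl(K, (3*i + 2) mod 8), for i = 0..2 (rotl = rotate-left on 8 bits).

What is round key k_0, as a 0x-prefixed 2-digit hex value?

0xED

K = 0x7B
k_0 = rotl(K, (3*0+2) mod 8) = rotl(K, 2) = 0xED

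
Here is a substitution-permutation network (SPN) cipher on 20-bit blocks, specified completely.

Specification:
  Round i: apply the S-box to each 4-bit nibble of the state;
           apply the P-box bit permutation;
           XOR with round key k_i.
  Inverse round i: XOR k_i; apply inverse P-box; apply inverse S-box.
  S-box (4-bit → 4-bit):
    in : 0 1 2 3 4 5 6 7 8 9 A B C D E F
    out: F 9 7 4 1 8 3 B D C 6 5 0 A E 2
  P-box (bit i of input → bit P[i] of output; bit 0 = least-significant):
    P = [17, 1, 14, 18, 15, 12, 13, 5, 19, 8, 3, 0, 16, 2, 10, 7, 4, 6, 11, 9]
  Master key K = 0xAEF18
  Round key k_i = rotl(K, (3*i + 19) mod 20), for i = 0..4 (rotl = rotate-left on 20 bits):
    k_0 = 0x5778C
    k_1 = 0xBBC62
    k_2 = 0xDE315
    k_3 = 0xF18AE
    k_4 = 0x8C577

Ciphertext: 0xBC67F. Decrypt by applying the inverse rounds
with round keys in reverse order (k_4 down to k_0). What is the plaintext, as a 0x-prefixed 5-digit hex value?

s_0 = ciphertext = 0xBC67F
s_1 = InvRound(s_0, k_4) = 0x54AC4
s_2 = InvRound(s_1, k_3) = 0xDCBD2
s_3 = InvRound(s_2, k_2) = 0xAD53F
s_4 = InvRound(s_3, k_1) = 0x26E33
s_5 = InvRound(s_4, k_0) = 0xB7ED7

0xB7ED7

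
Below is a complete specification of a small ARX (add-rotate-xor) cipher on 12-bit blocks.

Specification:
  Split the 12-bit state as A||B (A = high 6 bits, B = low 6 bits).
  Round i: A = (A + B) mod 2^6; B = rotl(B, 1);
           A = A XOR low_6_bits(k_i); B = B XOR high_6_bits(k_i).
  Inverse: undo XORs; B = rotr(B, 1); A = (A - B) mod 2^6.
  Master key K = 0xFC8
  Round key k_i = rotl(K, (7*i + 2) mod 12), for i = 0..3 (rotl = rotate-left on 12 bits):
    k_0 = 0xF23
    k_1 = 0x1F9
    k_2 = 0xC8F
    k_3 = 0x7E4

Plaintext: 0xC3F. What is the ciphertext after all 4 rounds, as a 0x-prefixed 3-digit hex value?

s_0 = plaintext = 0xC3F
s_1 = Round(s_0, k_0) = 0x303
s_2 = Round(s_1, k_1) = 0xD81
s_3 = Round(s_2, k_2) = 0xE30
s_4 = Round(s_3, k_3) = 0x33E

0x33E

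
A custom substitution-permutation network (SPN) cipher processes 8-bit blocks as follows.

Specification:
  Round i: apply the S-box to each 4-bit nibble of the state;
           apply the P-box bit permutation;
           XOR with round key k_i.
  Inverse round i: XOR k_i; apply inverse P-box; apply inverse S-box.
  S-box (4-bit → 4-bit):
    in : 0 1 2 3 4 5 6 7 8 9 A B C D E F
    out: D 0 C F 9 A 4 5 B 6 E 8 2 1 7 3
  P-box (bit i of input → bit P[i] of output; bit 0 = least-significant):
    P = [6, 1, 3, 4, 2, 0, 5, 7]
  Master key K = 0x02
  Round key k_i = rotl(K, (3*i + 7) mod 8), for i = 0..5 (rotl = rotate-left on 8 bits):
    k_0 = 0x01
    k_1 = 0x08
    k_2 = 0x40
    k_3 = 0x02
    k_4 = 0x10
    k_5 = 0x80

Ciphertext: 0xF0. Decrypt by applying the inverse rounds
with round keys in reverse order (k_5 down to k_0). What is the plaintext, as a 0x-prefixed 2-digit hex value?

0xEE

s_0 = ciphertext = 0xF0
s_1 = InvRound(s_0, k_5) = 0x64
s_2 = InvRound(s_1, k_4) = 0x74
s_3 = InvRound(s_2, k_3) = 0x78
s_4 = InvRound(s_3, k_2) = 0x62
s_5 = InvRound(s_4, k_1) = 0x6E
s_6 = InvRound(s_5, k_0) = 0xEE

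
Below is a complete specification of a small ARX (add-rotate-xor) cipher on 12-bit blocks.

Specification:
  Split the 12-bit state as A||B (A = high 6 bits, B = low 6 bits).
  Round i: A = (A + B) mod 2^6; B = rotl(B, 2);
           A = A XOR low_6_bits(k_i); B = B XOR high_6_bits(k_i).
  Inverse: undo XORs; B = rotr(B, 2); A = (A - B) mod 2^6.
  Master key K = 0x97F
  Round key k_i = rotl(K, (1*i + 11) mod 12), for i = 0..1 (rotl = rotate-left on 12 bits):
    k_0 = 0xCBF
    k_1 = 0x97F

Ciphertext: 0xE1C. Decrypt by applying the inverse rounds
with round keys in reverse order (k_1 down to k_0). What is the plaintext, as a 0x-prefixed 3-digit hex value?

0x2CB

s_0 = ciphertext = 0xE1C
s_1 = InvRound(s_0, k_1) = 0xA5E
s_2 = InvRound(s_1, k_0) = 0x2CB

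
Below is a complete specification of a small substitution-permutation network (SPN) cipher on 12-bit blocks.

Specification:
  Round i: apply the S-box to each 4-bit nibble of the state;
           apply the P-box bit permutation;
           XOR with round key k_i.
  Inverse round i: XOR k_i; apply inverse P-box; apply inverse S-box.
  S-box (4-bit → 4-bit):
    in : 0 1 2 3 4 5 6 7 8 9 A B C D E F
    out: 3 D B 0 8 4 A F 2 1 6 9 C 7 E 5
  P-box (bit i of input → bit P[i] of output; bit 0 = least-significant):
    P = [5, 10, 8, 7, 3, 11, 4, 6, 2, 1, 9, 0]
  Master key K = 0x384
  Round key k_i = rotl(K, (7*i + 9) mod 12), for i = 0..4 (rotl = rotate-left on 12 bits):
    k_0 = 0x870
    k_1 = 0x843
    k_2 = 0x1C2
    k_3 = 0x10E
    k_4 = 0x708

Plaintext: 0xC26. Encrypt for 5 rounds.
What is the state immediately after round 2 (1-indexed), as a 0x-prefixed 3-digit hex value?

0x828

s_0 = plaintext = 0xC26
s_1 = Round(s_0, k_0) = 0x6B9
s_2 = Round(s_1, k_1) = 0x828
s_3 = Round(s_2, k_2) = 0xD88
s_4 = Round(s_3, k_3) = 0xF08
s_5 = Round(s_4, k_4) = 0x904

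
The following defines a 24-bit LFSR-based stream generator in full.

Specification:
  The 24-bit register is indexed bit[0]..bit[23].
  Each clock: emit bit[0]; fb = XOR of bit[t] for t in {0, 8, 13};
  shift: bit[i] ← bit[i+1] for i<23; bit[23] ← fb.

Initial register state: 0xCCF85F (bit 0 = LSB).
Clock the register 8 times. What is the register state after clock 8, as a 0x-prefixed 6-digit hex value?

0xC0CCF8

reg_0 = 0xCCF85F
clock 1: out=1, reg = 0x667C2F
clock 2: out=1, reg = 0x333E17
clock 3: out=1, reg = 0x199F0B
clock 4: out=1, reg = 0x0CCF85
clock 5: out=1, reg = 0x0667C2
clock 6: out=0, reg = 0x0333E1
clock 7: out=1, reg = 0x8199F0
clock 8: out=0, reg = 0xC0CCF8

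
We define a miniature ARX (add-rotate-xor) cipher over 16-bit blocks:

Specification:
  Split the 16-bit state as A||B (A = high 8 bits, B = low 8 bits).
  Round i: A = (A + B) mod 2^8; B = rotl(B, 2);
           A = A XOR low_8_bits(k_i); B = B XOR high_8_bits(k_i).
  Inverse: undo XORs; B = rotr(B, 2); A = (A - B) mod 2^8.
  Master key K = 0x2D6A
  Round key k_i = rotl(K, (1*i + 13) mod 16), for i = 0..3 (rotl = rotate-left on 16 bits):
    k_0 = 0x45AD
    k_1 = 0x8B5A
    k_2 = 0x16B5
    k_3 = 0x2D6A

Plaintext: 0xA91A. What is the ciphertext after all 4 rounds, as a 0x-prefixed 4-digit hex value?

s_0 = plaintext = 0xA91A
s_1 = Round(s_0, k_0) = 0x6E2D
s_2 = Round(s_1, k_1) = 0xC13F
s_3 = Round(s_2, k_2) = 0xB5EA
s_4 = Round(s_3, k_3) = 0xF586

0xF586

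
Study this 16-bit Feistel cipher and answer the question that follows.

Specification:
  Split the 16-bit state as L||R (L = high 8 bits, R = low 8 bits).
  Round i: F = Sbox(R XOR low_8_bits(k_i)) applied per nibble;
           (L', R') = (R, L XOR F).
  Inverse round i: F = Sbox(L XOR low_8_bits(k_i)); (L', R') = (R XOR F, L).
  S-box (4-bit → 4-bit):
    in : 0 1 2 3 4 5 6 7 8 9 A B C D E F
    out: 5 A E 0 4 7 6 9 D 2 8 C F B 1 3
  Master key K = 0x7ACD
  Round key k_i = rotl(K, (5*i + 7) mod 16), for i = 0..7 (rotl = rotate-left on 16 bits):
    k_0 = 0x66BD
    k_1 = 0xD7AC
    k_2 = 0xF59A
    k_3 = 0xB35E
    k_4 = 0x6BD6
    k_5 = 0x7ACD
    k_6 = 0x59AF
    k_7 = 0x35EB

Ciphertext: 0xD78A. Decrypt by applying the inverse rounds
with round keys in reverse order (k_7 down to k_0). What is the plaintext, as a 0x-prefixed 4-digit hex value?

0xC08B

s_0 = ciphertext = 0xD78A
s_1 = InvRound(s_0, k_7) = 0x85D7
s_2 = InvRound(s_1, k_6) = 0x3F85
s_3 = InvRound(s_2, k_5) = 0xBB3F
s_4 = InvRound(s_3, k_4) = 0x54BB
s_5 = InvRound(s_4, k_3) = 0xE354
s_6 = InvRound(s_5, k_2) = 0xC6E3
s_7 = InvRound(s_6, k_1) = 0x8BC6
s_8 = InvRound(s_7, k_0) = 0xC08B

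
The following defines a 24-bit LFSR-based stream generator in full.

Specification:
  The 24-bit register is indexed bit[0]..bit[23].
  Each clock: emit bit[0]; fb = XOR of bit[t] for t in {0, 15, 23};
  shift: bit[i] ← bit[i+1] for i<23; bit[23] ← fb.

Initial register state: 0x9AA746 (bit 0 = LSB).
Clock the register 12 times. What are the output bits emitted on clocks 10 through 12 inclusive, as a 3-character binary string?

110

reg_0 = 0x9AA746
clock 1: out=0, reg = 0x4D53A3
clock 2: out=1, reg = 0xA6A9D1
clock 3: out=1, reg = 0xD354E8
clock 4: out=0, reg = 0xE9AA74
clock 5: out=0, reg = 0x74D53A
clock 6: out=0, reg = 0xBA6A9D
clock 7: out=1, reg = 0x5D354E
clock 8: out=0, reg = 0x2E9AA7
clock 9: out=1, reg = 0x174D53
clock 10: out=1, reg = 0x8BA6A9
clock 11: out=1, reg = 0xC5D354
clock 12: out=0, reg = 0x62E9AA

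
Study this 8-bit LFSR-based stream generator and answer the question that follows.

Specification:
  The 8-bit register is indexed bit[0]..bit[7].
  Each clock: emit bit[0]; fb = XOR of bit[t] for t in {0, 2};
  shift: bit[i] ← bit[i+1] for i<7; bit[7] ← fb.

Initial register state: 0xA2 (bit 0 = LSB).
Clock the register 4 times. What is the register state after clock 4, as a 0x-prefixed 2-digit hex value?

0xAA

reg_0 = 0xA2
clock 1: out=0, reg = 0x51
clock 2: out=1, reg = 0xA8
clock 3: out=0, reg = 0x54
clock 4: out=0, reg = 0xAA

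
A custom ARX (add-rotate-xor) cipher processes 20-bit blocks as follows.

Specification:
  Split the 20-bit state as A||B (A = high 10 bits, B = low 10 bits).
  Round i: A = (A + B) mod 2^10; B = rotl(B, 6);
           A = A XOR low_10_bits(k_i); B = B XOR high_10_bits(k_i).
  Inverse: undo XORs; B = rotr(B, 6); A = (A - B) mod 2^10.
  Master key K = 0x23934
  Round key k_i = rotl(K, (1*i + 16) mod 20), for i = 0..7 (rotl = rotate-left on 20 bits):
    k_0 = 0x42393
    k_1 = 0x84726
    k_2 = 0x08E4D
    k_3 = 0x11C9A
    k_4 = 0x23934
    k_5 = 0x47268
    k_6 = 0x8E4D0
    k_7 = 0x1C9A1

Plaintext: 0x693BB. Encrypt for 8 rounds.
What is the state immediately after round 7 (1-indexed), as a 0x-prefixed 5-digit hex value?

s_0 = plaintext = 0x693BB
s_1 = Round(s_0, k_0) = 0xB33F3
s_2 = Round(s_1, k_1) = 0x666EE
s_3 = Round(s_2, k_2) = 0xB2B8D
s_4 = Round(s_3, k_3) = 0xB373F
s_5 = Round(s_4, k_4) = 0xCE37D
s_6 = Round(s_5, k_5) = 0x3766B
s_7 = Round(s_6, k_6) = 0xE60DF
s_8 = Round(s_7, k_7) = 0x75BBF

0xE60DF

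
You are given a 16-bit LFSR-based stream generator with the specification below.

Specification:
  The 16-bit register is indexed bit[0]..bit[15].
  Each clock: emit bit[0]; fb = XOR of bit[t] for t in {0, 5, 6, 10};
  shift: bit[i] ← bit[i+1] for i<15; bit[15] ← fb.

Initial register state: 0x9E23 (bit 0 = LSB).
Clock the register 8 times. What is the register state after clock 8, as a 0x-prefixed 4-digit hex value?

reg_0 = 0x9E23
clock 1: out=1, reg = 0xCF11
clock 2: out=1, reg = 0x6788
clock 3: out=0, reg = 0xB3C4
clock 4: out=0, reg = 0xD9E2
clock 5: out=0, reg = 0x6CF1
clock 6: out=1, reg = 0x3678
clock 7: out=0, reg = 0x9B3C
clock 8: out=0, reg = 0xCD9E

0xCD9E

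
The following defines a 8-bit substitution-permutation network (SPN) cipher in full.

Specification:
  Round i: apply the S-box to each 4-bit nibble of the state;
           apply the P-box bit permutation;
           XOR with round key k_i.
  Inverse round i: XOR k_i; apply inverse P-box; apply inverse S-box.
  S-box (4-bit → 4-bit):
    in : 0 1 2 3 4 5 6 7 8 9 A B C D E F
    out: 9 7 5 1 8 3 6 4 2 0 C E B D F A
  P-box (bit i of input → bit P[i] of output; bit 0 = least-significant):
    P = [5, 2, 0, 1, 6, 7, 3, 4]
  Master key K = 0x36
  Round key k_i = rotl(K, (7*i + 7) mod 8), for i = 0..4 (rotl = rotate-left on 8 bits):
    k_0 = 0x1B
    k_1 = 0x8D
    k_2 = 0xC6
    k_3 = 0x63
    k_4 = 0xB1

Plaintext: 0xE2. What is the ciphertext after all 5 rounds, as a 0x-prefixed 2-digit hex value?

0x95

s_0 = plaintext = 0xE2
s_1 = Round(s_0, k_0) = 0xE2
s_2 = Round(s_1, k_1) = 0x74
s_3 = Round(s_2, k_2) = 0xCC
s_4 = Round(s_3, k_3) = 0x95
s_5 = Round(s_4, k_4) = 0x95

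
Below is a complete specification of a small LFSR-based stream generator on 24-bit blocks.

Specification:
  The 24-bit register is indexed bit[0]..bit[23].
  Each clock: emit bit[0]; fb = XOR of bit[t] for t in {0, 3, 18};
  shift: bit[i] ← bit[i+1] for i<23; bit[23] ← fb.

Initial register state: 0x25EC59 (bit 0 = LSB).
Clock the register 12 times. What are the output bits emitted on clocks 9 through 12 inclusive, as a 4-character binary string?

0011

reg_0 = 0x25EC59
clock 1: out=1, reg = 0x92F62C
clock 2: out=0, reg = 0xC97B16
clock 3: out=0, reg = 0x64BD8B
clock 4: out=1, reg = 0xB25EC5
clock 5: out=1, reg = 0xD92F62
clock 6: out=0, reg = 0x6C97B1
clock 7: out=1, reg = 0x364BD8
clock 8: out=0, reg = 0x1B25EC
clock 9: out=0, reg = 0x8D92F6
clock 10: out=0, reg = 0xC6C97B
clock 11: out=1, reg = 0xE364BD
clock 12: out=1, reg = 0x71B25E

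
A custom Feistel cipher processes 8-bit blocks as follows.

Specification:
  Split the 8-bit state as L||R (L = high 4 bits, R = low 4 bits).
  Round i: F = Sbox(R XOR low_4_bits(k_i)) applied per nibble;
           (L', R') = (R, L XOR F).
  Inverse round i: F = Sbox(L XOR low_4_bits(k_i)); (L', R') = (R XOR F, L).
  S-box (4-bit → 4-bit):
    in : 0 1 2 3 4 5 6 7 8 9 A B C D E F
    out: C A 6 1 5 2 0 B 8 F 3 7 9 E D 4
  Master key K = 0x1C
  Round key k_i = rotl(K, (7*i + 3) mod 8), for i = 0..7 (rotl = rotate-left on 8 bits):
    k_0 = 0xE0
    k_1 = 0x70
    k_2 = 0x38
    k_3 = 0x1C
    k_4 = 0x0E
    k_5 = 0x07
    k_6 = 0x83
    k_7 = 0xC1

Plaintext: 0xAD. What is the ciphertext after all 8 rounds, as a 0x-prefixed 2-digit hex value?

0x8F

s_0 = plaintext = 0xAD
s_1 = Round(s_0, k_0) = 0xD4
s_2 = Round(s_1, k_1) = 0x48
s_3 = Round(s_2, k_2) = 0x88
s_4 = Round(s_3, k_3) = 0x8D
s_5 = Round(s_4, k_4) = 0xD9
s_6 = Round(s_5, k_5) = 0x90
s_7 = Round(s_6, k_6) = 0x08
s_8 = Round(s_7, k_7) = 0x8F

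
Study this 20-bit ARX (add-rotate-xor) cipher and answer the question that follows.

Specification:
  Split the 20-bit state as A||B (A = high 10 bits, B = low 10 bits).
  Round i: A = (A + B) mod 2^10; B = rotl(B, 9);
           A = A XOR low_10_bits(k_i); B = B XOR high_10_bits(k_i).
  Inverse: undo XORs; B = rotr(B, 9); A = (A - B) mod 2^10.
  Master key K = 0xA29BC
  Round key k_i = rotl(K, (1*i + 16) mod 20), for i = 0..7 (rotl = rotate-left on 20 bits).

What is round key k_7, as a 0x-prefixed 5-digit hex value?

0x14DE5

K = 0xA29BC
k_0 = rotl(K, (1*0+16) mod 20) = rotl(K, 16) = 0xCA29B
k_1 = rotl(K, (1*1+16) mod 20) = rotl(K, 17) = 0x94537
k_2 = rotl(K, (1*2+16) mod 20) = rotl(K, 18) = 0x28A6F
k_3 = rotl(K, (1*3+16) mod 20) = rotl(K, 19) = 0x514DE
k_4 = rotl(K, (1*4+16) mod 20) = rotl(K, 0) = 0xA29BC
k_5 = rotl(K, (1*5+16) mod 20) = rotl(K, 1) = 0x45379
k_6 = rotl(K, (1*6+16) mod 20) = rotl(K, 2) = 0x8A6F2
k_7 = rotl(K, (1*7+16) mod 20) = rotl(K, 3) = 0x14DE5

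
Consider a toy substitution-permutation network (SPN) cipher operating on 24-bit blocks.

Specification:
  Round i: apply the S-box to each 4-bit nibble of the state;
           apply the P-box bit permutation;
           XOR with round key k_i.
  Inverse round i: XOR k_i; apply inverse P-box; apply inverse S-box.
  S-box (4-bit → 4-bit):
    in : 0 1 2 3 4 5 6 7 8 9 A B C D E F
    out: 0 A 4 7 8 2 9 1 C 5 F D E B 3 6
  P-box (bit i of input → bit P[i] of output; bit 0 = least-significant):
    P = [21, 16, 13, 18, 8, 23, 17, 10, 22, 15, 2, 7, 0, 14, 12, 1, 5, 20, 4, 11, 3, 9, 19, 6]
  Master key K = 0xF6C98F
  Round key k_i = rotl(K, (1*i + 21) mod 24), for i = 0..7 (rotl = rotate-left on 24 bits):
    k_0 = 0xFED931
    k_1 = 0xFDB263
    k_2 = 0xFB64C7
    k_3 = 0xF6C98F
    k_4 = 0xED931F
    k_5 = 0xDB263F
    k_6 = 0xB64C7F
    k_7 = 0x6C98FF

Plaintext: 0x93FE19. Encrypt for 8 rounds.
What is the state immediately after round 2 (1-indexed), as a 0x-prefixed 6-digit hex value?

s_0 = plaintext = 0x93FE19
s_1 = Round(s_0, k_0) = 0x062D09
s_2 = Round(s_1, k_1) = 0x9D0AC3
s_3 = Round(s_2, k_2) = 0x00C86B
s_4 = Round(s_3, k_3) = 0xD2BC09
s_5 = Round(s_4, k_4) = 0xCD21C0
s_6 = Round(s_5, k_5) = 0x41B8DF
s_7 = Round(s_6, k_6) = 0x2771B8
s_8 = Round(s_7, k_7) = 0x623D5E

0x9D0AC3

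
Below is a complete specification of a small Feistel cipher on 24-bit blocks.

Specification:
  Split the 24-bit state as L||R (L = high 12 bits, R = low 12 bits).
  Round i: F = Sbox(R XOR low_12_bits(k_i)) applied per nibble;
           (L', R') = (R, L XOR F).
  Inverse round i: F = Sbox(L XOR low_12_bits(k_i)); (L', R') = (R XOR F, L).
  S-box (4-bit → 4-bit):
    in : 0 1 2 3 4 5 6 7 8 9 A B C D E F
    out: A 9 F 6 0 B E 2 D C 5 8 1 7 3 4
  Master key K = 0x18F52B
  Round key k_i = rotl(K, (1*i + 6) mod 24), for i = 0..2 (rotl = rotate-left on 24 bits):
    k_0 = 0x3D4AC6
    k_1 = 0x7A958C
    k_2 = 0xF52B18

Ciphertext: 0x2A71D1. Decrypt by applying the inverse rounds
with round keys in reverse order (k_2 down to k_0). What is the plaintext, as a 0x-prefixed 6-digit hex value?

s_0 = ciphertext = 0x2A71D1
s_1 = InvRound(s_0, k_2) = 0xD552A7
s_2 = InvRound(s_1, k_1) = 0xFDBD55
s_3 = InvRound(s_2, k_0) = 0x6C2FDB

0x6C2FDB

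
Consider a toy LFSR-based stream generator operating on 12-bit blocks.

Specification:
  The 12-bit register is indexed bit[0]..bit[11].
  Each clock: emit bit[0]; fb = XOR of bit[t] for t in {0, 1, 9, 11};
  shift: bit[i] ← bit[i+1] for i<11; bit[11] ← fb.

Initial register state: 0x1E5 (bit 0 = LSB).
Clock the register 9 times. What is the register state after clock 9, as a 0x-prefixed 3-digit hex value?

reg_0 = 0x1E5
clock 1: out=1, reg = 0x8F2
clock 2: out=0, reg = 0x479
clock 3: out=1, reg = 0xA3C
clock 4: out=0, reg = 0x51E
clock 5: out=0, reg = 0xA8F
clock 6: out=1, reg = 0x547
clock 7: out=1, reg = 0x2A3
clock 8: out=1, reg = 0x951
clock 9: out=1, reg = 0x4A8

0x4A8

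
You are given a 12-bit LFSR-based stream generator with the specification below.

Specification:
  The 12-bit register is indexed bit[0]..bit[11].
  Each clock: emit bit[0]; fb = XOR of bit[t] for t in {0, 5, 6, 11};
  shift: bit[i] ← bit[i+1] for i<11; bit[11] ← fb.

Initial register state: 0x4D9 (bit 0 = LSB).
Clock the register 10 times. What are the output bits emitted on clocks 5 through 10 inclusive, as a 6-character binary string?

reg_0 = 0x4D9
clock 1: out=1, reg = 0x26C
clock 2: out=0, reg = 0x136
clock 3: out=0, reg = 0x89B
clock 4: out=1, reg = 0x44D
clock 5: out=1, reg = 0x226
clock 6: out=0, reg = 0x913
clock 7: out=1, reg = 0x489
clock 8: out=1, reg = 0xA44
clock 9: out=0, reg = 0x522
clock 10: out=0, reg = 0xA91

101100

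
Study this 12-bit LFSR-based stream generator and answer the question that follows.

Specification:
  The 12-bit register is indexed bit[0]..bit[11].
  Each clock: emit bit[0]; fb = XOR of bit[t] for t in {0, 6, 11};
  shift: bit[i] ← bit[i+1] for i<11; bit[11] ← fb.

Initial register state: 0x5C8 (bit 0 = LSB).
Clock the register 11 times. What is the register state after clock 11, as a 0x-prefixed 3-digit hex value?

0x0EA

reg_0 = 0x5C8
clock 1: out=0, reg = 0xAE4
clock 2: out=0, reg = 0x572
clock 3: out=0, reg = 0xAB9
clock 4: out=1, reg = 0x55C
clock 5: out=0, reg = 0xAAE
clock 6: out=0, reg = 0xD57
clock 7: out=1, reg = 0xEAB
clock 8: out=1, reg = 0x755
clock 9: out=1, reg = 0x3AA
clock 10: out=0, reg = 0x1D5
clock 11: out=1, reg = 0x0EA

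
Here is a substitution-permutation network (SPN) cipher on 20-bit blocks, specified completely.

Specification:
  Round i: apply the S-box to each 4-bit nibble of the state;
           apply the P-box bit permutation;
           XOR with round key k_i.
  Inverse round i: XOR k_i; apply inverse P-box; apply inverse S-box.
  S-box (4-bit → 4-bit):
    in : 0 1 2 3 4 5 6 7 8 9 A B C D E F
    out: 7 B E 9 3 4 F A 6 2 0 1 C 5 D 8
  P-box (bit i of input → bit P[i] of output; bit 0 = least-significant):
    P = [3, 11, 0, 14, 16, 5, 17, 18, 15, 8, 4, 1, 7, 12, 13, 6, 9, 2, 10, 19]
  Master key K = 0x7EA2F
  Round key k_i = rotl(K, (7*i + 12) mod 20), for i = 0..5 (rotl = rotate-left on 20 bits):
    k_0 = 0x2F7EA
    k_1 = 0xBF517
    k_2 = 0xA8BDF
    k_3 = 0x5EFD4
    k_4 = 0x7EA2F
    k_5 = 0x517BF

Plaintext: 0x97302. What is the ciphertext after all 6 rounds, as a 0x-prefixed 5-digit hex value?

0x14E79

s_0 = plaintext = 0x97302
s_1 = Round(s_0, k_0) = 0x12F8D
s_2 = Round(s_1, k_1) = 0x1C778
s_3 = Round(s_2, k_2) = 0x6A0B8
s_4 = Round(s_3, k_3) = 0xC60C1
s_5 = Round(s_4, k_4) = 0x917F7
s_6 = Round(s_5, k_5) = 0x14E79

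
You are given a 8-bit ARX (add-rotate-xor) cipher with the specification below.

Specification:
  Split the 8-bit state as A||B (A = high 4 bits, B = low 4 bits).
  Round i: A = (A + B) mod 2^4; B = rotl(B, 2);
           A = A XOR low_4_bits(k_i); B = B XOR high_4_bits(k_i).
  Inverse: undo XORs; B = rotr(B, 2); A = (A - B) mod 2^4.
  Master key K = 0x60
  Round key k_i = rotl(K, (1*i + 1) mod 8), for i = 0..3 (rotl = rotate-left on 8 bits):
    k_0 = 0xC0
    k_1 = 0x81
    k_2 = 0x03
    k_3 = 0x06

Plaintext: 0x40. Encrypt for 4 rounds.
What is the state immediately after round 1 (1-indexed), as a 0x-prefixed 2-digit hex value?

s_0 = plaintext = 0x40
s_1 = Round(s_0, k_0) = 0x4C
s_2 = Round(s_1, k_1) = 0x1B
s_3 = Round(s_2, k_2) = 0xFE
s_4 = Round(s_3, k_3) = 0xBB

0x4C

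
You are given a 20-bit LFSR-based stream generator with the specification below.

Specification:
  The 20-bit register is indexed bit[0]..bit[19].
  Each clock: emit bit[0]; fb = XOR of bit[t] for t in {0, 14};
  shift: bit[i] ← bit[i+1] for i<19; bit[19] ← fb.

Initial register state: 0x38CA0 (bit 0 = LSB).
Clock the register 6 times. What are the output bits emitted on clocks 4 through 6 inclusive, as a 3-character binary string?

reg_0 = 0x38CA0
clock 1: out=0, reg = 0x1C650
clock 2: out=0, reg = 0x8E328
clock 3: out=0, reg = 0xC7194
clock 4: out=0, reg = 0xE38CA
clock 5: out=0, reg = 0x71C65
clock 6: out=1, reg = 0xB8E32

001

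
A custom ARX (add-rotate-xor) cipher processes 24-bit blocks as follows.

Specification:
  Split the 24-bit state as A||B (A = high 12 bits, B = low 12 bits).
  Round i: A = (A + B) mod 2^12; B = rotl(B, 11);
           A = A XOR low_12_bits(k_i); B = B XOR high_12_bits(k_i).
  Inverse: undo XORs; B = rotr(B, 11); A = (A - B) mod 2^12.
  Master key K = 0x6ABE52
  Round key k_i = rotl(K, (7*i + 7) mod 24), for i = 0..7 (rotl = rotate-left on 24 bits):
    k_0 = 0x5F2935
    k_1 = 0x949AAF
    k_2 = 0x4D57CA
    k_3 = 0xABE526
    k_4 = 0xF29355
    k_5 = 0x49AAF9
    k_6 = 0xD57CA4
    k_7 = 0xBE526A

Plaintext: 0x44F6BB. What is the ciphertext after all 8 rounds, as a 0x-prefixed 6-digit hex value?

0xAC2C18

s_0 = plaintext = 0x44F6BB
s_1 = Round(s_0, k_0) = 0x23FEAF
s_2 = Round(s_1, k_1) = 0xA4161E
s_3 = Round(s_2, k_2) = 0x7957DA
s_4 = Round(s_3, k_3) = 0xA49953
s_5 = Round(s_4, k_4) = 0x0C9380
s_6 = Round(s_5, k_5) = 0xEB055A
s_7 = Round(s_6, k_6) = 0x8AEFFA
s_8 = Round(s_7, k_7) = 0xAC2C18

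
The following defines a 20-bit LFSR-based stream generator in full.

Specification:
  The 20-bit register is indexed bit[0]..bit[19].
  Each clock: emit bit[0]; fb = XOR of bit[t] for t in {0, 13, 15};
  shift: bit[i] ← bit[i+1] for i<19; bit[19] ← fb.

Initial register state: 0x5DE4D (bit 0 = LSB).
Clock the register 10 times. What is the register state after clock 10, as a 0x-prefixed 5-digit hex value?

reg_0 = 0x5DE4D
clock 1: out=1, reg = 0x2EF26
clock 2: out=0, reg = 0x17793
clock 3: out=1, reg = 0x0BBC9
clock 4: out=1, reg = 0x85DE4
clock 5: out=0, reg = 0x42EF2
clock 6: out=0, reg = 0xA1779
clock 7: out=1, reg = 0xD0BBC
clock 8: out=0, reg = 0x685DE
clock 9: out=0, reg = 0xB42EF
clock 10: out=1, reg = 0xDA177

0xDA177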